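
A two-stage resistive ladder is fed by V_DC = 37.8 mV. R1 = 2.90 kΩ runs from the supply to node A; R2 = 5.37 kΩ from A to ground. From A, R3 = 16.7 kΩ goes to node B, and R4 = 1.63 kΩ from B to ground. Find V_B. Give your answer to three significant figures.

Looking into the second stage from A: R3 + R4 = 18.33 kΩ appears in parallel with R2.
Effective lower resistance at A: R2 ‖ 18.33 = 4.153 kΩ.
V_A = 37.8 × 4.153/(2.90 + 4.153) = 22.26 mV.
V_B = V_A × 0.08893 = 1.979 mV.

V_B ≈ 1.98 mV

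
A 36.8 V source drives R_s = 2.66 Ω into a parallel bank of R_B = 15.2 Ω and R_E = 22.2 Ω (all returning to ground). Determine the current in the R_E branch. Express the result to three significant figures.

I ≈ 1.28 A

Parallel bank: R_p = 1/(1/15.2 + 1/22.2) = 9.022 Ω.
Node voltage V_A = V_s · R_p/(R_s + R_p) = 36.8 × 0.7723 = 28.42 V.
I(R_E) = V_A / R_E = 28.42/22.2 = 1.280 A.
(Equivalently: I_total = 3.150 A, then current-divider fraction G_k/ΣG = 0.4064.)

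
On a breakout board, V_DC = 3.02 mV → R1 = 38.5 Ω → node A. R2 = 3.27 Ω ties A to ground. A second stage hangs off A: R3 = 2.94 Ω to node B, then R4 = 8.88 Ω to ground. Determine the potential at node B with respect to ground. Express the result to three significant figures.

Node A sees R2 in parallel with the series input of stage 2, R3 + R4 = 11.82 Ω.
Effective lower resistance at A: R2 ‖ 11.82 = 2.561 Ω.
So V_A = 3.02 × 0.06238 = 0.1884 mV.
V_B = V_A × 0.7513 = 0.1415 mV.

V_B ≈ 0.142 mV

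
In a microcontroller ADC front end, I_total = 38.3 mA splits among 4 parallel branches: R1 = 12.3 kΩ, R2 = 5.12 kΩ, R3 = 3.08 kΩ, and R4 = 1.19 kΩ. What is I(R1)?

I ≈ 2.16 mA

Conductances: ΣG = 1/12.3 + 1/5.12 + 1/3.08 + 1/1.19 = 1.442 (1/kΩ).
R1 takes the fraction G_k/ΣG = 0.08130/1.442 = 0.05640, so I = 38.3 × 0.05640 = 2.160 mA.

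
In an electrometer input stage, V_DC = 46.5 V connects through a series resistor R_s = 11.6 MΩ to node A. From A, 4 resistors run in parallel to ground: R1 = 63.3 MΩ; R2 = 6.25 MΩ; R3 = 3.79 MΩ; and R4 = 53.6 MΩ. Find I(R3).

Parallel bank: R_p = 1/(1/63.3 + 1/6.25 + 1/3.79 + 1/53.6) = 2.182 MΩ.
Node voltage V_A = V_DC · R_p/(R_s + R_p) = 46.5 × 0.1583 = 7.362 V.
Branch current I = V_A/R3 = 7.362/3.79 = 1.942 µA.

I ≈ 1.94 µA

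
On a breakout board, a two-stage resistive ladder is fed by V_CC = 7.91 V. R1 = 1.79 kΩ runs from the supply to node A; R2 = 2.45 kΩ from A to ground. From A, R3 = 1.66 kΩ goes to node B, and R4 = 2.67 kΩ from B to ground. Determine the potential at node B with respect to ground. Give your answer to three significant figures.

V_B ≈ 2.27 V

Looking into the second stage from A: R3 + R4 = 4.330 kΩ appears in parallel with R2.
Effective lower resistance at A: R2 ‖ 4.330 = 1.565 kΩ.
V_A = 7.91 × 1.565/(1.79 + 1.565) = 3.689 V.
V_B = V_A × 0.6166 = 2.275 V.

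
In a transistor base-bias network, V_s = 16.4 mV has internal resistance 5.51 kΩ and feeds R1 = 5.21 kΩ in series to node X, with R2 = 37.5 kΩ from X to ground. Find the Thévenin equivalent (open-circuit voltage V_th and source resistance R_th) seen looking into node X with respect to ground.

R1' = 5.51 + 5.21 = 10.72 kΩ (source resistance + R1).
With X open, the divider is unloaded: V_th = 16.4 × 37.5/48.22 = 12.75 mV.
Zeroing V_s shorts the top of R1' to ground, so R_th = R1' ‖ R2 = 8.337 kΩ.

V_th ≈ 12.8 mV, R_th ≈ 8.34 kΩ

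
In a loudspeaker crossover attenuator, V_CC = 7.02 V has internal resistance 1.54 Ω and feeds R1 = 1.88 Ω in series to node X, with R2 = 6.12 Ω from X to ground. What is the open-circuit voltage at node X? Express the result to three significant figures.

R1' = 1.54 + 1.88 = 3.420 Ω (source resistance + R1).
Open-circuit (no load on X): V_th = V_CC · R2/(R1' + R2) = 7.02 × 6.12/(3.420 + 6.12) = 4.503 V.

V_th ≈ 4.50 V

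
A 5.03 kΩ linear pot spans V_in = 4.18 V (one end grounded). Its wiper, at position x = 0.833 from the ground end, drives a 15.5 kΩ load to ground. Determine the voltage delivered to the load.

V_out ≈ 3.33 V

Lower segment x·R_p = 4.190 kΩ; upper segment (1−x)·R_p = 0.8400 kΩ.
R_L loads the lower segment: effective lower R = 3.298 kΩ.
V_out = 4.18 × 3.298/(0.8400 + 3.298) = 3.332 V.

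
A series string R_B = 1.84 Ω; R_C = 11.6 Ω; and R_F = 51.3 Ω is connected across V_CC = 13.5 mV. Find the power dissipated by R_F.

P ≈ 2.23 µW

ΣR = 64.74 Ω → I = 13.5/64.74 = 0.2085 mA.
V(R_F) = I·R = 10.70 mV; P = V·I = 10.70 × 0.2085 = 2.231 µW.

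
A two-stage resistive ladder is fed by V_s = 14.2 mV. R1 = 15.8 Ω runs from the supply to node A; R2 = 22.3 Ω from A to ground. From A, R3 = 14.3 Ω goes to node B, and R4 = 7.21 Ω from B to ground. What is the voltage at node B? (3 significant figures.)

V_B ≈ 1.95 mV

Looking into the second stage from A: R3 + R4 = 21.51 Ω appears in parallel with R2.
Effective lower resistance at A: R2 ‖ 21.51 = 10.95 Ω.
So V_A = 14.2 × 0.4093 = 5.812 mV.
Stage 2 is unloaded, so V_B = V_A · R4/(R3+R4) = 5.812 × 7.21/21.51 = 1.948 mV.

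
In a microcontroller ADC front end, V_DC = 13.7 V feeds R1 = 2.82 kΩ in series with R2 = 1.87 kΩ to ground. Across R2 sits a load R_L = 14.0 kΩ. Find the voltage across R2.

V_out ≈ 5.06 V

R2 ‖ R_L = (1.87 × 14.0)/(1.87 + 14.0) = 1.650 kΩ.
Now apply the divider: V_out = 13.7 × 0.3691 = 5.056 V.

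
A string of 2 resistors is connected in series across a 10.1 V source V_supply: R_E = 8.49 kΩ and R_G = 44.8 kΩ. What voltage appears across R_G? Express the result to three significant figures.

Total series resistance ΣR = 8.49 + 44.8 = 53.29 kΩ.
By the voltage-divider rule, V = 10.1 × 44.80/53.29 = 8.491 V.

V ≈ 8.49 V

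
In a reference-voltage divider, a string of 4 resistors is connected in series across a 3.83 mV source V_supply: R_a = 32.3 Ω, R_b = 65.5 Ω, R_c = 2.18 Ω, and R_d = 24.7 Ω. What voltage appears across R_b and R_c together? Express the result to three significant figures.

ΣR = 32.3 + 65.5 + 2.18 + 24.7 = 124.7 Ω.
R_{R_b..R_c} = 65.5 + 2.18 = 67.68 Ω.
V = V_supply · R/ΣR = 3.83 × 0.5428 = 2.079 mV.

V ≈ 2.08 mV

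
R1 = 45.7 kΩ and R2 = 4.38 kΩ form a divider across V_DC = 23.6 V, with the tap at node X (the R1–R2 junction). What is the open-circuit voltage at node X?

V_th ≈ 2.06 V

V_th is the unloaded tap voltage: V_DC · R2/(R1+R2) = 23.6 × 0.08746 = 2.064 V.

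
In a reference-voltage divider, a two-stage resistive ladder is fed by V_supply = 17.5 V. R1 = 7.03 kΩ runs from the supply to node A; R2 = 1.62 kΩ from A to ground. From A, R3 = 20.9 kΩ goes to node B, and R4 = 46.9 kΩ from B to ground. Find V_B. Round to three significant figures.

Node A sees R2 in parallel with the series input of stage 2, R3 + R4 = 67.80 kΩ.
R2 ‖ (R3+R4) = 1.582 kΩ.
So V_A = 17.5 × 0.1837 = 3.215 V.
Stage 2 is unloaded, so V_B = V_A · R4/(R3+R4) = 3.215 × 46.9/67.80 = 2.224 V.

V_B ≈ 2.22 V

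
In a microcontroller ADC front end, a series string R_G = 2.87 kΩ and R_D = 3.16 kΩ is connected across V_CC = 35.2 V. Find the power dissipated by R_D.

P ≈ 108 mW

Series current I = V_CC/ΣR = 35.2/6.030 = 5.837 mA.
P(R_D) = I²·R_D = (5.837)² × 3.16 = 107.7 mW.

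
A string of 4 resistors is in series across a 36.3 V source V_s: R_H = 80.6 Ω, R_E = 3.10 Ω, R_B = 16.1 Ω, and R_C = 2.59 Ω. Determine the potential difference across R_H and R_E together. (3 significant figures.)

V ≈ 29.7 V

ΣR = 80.6 + 3.10 + 16.1 + 2.59 = 102.4 Ω.
R_{R_H..R_E} = 80.6 + 3.10 = 83.70 Ω.
V = V_s · R/ΣR = 36.3 × 0.8175 = 29.67 V.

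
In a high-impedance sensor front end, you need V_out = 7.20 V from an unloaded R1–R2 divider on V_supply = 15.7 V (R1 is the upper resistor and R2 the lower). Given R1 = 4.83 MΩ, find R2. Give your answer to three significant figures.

R2 ≈ 4.09 MΩ

V_out/V_supply = R2/(R1+R2) = 0.4586.
Rearranging, R2 = R1·k/(1−k) = 4.83 × 0.8471 = 4.091 MΩ.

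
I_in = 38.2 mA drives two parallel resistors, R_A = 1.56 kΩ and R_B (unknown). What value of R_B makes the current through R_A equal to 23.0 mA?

R_B ≈ 2.36 kΩ

Two-branch current divider: I_A = I_in · R_B/(R_A + R_B).
With f = 0.6021, R_B = R_A · f/(1−f) = 1.56 × 1.513 = 2.361 kΩ.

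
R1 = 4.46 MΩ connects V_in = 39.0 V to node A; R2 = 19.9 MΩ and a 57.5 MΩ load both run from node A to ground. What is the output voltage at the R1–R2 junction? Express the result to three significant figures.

V_out ≈ 30.0 V

First combine the lower leg with the load: R2 ‖ R_L = 14.78 MΩ.
Voltage divider with the loaded lower leg: V_out = 39.0 × 14.78/(4.46 + 14.78) = 39.0 × 0.7682 = 29.96 V.
(Unloaded it would be 31.9 V; the load pulls it down.)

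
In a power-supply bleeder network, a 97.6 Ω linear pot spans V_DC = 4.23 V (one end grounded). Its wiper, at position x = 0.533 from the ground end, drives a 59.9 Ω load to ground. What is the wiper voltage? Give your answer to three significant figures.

Lower segment x·R_p = 52.02 Ω; upper segment (1−x)·R_p = 45.58 Ω.
R_L loads the lower segment: effective lower R = 27.84 Ω.
Loaded-divider output: V_out = 4.23 × 0.3792 = 1.604 V.
(Unloaded: V_out = x·V_DC = 2.25 V.)

V_out ≈ 1.60 V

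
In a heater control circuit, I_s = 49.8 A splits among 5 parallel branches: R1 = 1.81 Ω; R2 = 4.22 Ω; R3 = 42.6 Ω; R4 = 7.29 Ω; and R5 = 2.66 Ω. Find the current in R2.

Conductances: ΣG = 1/1.81 + 1/4.22 + 1/42.6 + 1/7.29 + 1/2.66 = 1.326 (1/Ω).
R2 takes the fraction G_k/ΣG = 0.2370/1.326 = 0.1787, so I = 49.8 × 0.1787 = 8.899 A.

I ≈ 8.90 A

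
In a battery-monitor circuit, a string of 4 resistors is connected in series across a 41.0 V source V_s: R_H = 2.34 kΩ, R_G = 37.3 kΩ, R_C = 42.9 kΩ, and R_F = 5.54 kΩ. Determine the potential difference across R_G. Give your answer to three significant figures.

V ≈ 17.4 V

ΣR = 2.34 + 37.3 + 42.9 + 5.54 = 88.08 kΩ.
V = V_s · R/ΣR = 41.0 × 0.4235 = 17.36 V.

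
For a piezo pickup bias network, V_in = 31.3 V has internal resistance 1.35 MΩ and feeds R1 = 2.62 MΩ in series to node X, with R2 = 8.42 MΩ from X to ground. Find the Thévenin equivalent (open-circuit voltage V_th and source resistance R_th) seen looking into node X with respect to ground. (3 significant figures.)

V_th ≈ 21.3 V, R_th ≈ 2.70 MΩ

R1' = 1.35 + 2.62 = 3.970 MΩ (source resistance + R1).
With X open, the divider is unloaded: V_th = 31.3 × 8.42/12.39 = 21.27 V.
With V_in suppressed (replaced by a short), R_th = R1' ‖ R2 = (3.970 × 8.42)/(3.970 + 8.42) = 2.698 MΩ.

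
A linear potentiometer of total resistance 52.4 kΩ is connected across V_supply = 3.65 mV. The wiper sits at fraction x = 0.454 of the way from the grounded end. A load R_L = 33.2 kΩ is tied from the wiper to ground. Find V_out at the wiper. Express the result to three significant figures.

Split the track: R_lower = x·R_p = 23.79 kΩ, R_upper = (1−x)·R_p = 28.61 kΩ.
(x·R_p) ‖ R_L = 13.86 kΩ.
Then V_out = V_supply · 13.86/(28.61 + 13.86) = 1.191 mV.
(Unloaded: V_out = x·V_supply = 1.66 mV.)

V_out ≈ 1.19 mV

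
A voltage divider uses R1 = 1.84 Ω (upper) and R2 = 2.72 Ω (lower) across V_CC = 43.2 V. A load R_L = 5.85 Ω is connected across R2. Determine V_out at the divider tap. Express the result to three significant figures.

V_out ≈ 21.7 V

The load sits in parallel with R2, giving an effective lower resistance R2' = R2·R_L/(R2+R_L) = 1.857 Ω.
Then V_out = V_CC · R2'/(R1 + R2') = 43.2 × 1.857/3.697 = 21.70 V.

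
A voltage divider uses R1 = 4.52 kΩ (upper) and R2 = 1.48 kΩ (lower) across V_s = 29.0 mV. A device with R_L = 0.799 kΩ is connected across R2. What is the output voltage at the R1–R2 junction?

V_out ≈ 2.99 mV

The load sits in parallel with R2, giving an effective lower resistance R2' = R2·R_L/(R2+R_L) = 0.5189 kΩ.
Now apply the divider: V_out = 29.0 × 0.1030 = 2.986 mV.
(Unloaded it would be 7.15 mV; the load pulls it down.)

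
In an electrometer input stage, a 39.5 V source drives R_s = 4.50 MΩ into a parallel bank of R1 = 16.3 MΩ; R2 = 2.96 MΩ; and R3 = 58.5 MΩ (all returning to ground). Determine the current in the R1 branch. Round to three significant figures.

Parallel bank: R_p = 1/(1/16.3 + 1/2.96 + 1/58.5) = 2.402 MΩ.
V_A by voltage divider: V_A = 39.5 × 2.402/(4.50 + 2.402) = 13.75 V.
Branch current I = V_A/R1 = 13.75/16.3 = 0.8434 µA.
(Check via current divider: I_total = 5.723 µA; share G_k/ΣG = 0.1474 → same result.)

I ≈ 0.843 µA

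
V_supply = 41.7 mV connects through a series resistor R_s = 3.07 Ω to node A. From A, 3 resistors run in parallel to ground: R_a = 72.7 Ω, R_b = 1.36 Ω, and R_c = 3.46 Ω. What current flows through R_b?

I ≈ 7.32 mA

Parallel bank: R_p = 1/(1/72.7 + 1/1.36 + 1/3.46) = 0.9633 Ω.
V_A by voltage divider: V_A = 41.7 × 0.9633/(3.07 + 0.9633) = 9.960 mV.
Branch current I = V_A/R_b = 9.960/1.36 = 7.323 mA.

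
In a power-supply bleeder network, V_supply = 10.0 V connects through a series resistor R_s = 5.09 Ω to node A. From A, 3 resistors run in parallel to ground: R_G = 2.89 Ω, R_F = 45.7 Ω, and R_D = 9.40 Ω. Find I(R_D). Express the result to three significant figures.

I ≈ 0.312 A

Equivalent of the parallel group: R_p = 2.108 Ω.
V_A = 10.0 × 2.108/7.198 = 2.929 V.
Branch current I = V_A/R_D = 2.929/9.40 = 0.3116 A.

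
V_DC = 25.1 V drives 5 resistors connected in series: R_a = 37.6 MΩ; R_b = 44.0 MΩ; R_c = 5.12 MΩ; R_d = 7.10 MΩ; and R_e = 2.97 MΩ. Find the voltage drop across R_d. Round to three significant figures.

V ≈ 1.84 V

Series total: ΣR = 37.6 + 44.0 + 5.12 + 7.10 + 2.97 = 96.79 MΩ.
V = V_DC · R/ΣR = 25.1 × 0.07335 = 1.841 V.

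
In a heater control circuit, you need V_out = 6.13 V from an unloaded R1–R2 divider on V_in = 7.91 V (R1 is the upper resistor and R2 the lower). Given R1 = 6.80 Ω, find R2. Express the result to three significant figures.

R2 ≈ 23.4 Ω

Required fraction k = V_out/V_in = 0.7750.
Rearranging, R2 = R1·k/(1−k) = 6.80 × 3.444 = 23.42 Ω.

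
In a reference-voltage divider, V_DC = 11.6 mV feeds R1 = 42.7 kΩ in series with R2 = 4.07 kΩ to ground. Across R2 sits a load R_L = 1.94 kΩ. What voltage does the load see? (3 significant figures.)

First combine the lower leg with the load: R2 ‖ R_L = 1.314 kΩ.
Now apply the divider: V_out = 11.6 × 0.02985 = 0.3463 mV.
(Unloaded it would be 1.01 mV; the load pulls it down.)

V_out ≈ 0.346 mV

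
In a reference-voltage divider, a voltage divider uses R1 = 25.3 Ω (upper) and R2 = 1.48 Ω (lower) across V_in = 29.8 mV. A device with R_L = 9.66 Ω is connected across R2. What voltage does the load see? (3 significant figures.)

V_out ≈ 1.44 mV

First combine the lower leg with the load: R2 ‖ R_L = 1.283 Ω.
Now apply the divider: V_out = 29.8 × 0.04828 = 1.439 mV.
(Unloaded it would be 1.65 mV; the load pulls it down.)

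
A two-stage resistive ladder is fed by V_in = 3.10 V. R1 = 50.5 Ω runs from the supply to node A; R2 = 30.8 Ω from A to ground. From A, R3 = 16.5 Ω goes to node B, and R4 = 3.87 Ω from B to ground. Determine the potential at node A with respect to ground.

V_A ≈ 0.606 V

Node A sees R2 in parallel with the series input of stage 2, R3 + R4 = 20.37 Ω.
R2 ‖ (R3+R4) = 12.26 Ω.
V_A = 3.10 × 12.26/(50.5 + 12.26) = 0.6056 V.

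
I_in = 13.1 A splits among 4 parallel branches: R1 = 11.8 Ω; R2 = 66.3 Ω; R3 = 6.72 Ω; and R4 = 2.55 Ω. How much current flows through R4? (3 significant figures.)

I ≈ 8.02 A

ΣG = 1/11.8 + 1/66.3 + 1/6.72 + 1/2.55 = 0.6408.
R4 takes the fraction G_k/ΣG = 0.3922/0.6408 = 0.6120, so I = 13.1 × 0.6120 = 8.017 A.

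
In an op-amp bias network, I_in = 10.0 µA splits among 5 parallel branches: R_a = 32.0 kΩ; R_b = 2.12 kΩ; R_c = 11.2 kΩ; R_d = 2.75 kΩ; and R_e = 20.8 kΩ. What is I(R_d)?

Conductances: ΣG = 1/32.0 + 1/2.12 + 1/11.2 + 1/2.75 + 1/20.8 = 1.004 (1/kΩ).
Current divider: I(R_d) = I_in · G_k/ΣG = 10.0 × (0.3636/1.004) = 10.0 × 0.3622 = 3.622 µA.

I ≈ 3.62 µA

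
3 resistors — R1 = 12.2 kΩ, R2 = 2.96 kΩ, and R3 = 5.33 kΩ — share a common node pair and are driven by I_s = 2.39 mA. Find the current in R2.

ΣG = 1/12.2 + 1/2.96 + 1/5.33 = 0.6074.
By the current-divider rule, I = I_s · G_k/ΣG = 2.39 × 0.5562 = 1.329 mA.

I ≈ 1.33 mA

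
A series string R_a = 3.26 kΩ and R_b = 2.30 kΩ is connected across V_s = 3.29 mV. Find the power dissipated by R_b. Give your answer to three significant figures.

The common current is I = 3.29/5.560 = 0.5917 µA.
P = I²R = 0.3501 × 2.30 = 0.8053 nW.

P ≈ 0.805 nW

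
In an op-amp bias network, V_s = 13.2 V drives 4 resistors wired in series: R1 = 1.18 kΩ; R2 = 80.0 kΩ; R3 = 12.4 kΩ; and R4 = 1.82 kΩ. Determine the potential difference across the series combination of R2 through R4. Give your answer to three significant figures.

Total series resistance ΣR = 1.18 + 80.0 + 12.4 + 1.82 = 95.40 kΩ.
R_{R2..R4} = 80.0 + 12.4 + 1.82 = 94.22 kΩ.
By the voltage-divider rule, V = 13.2 × 94.22/95.40 = 13.04 V.

V ≈ 13.0 V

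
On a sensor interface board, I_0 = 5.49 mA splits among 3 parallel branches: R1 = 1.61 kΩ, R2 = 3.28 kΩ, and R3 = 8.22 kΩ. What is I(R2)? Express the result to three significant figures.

I ≈ 1.60 mA

ΣG = 1/1.61 + 1/3.28 + 1/8.22 = 1.048.
Current divider: I(R2) = I_0 · G_k/ΣG = 5.49 × (0.3049/1.048) = 5.49 × 0.2910 = 1.598 mA.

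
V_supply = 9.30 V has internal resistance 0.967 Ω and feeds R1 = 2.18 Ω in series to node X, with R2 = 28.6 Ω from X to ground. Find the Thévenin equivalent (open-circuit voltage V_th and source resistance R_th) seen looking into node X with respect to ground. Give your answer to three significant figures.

V_th ≈ 8.38 V, R_th ≈ 2.84 Ω

R1' = 0.967 + 2.18 = 3.147 Ω (source resistance + R1).
With X open, the divider is unloaded: V_th = 9.30 × 28.6/31.75 = 8.378 V.
Looking into X with the source shorted: R_th = R1'·R2/(R1'+R2) = 3.147 × 28.6/31.75 = 2.835 Ω.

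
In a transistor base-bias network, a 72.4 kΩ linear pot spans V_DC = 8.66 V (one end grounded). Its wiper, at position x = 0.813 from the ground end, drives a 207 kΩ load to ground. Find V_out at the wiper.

V_out ≈ 6.69 V

The pot divides into 13.54 kΩ above the wiper and 58.86 kΩ below.
(x·R_p) ‖ R_L = 45.83 kΩ.
V_out = 8.66 × 45.83/(13.54 + 45.83) = 6.685 V.
(Unloaded: V_out = x·V_DC = 7.04 V.)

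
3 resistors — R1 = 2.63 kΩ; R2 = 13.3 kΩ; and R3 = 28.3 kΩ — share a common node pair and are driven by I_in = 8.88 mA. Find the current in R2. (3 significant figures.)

I ≈ 1.36 mA

Total conductance ΣG = 1/2.63 + 1/13.3 + 1/28.3 = 0.4908 (units of 1/kΩ).
Current divider: I(R2) = I_in · G_k/ΣG = 8.88 × (0.07519/0.4908) = 8.88 × 0.1532 = 1.361 mA.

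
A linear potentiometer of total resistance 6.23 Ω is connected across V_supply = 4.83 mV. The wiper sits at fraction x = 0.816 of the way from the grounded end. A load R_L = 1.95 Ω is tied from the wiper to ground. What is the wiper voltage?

V_out ≈ 2.66 mV

Split the track: R_lower = x·R_p = 5.084 Ω, R_upper = (1−x)·R_p = 1.146 Ω.
R_L loads the lower segment: effective lower R = 1.409 Ω.
Loaded-divider output: V_out = 4.83 × 0.5515 = 2.664 mV.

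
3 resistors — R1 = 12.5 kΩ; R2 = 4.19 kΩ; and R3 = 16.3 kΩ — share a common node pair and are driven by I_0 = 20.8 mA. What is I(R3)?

I ≈ 3.36 mA

Total conductance ΣG = 1/12.5 + 1/4.19 + 1/16.3 = 0.3800 (units of 1/kΩ).
By the current-divider rule, I = I_0 · G_k/ΣG = 20.8 × 0.1614 = 3.358 mA.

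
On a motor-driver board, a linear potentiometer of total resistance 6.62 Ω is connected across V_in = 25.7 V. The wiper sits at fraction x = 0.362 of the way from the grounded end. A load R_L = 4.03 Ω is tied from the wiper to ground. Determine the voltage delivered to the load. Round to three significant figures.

Lower segment x·R_p = 2.396 Ω; upper segment (1−x)·R_p = 4.224 Ω.
R_L loads the lower segment: effective lower R = 1.503 Ω.
Then V_out = V_in · 1.503/(4.224 + 1.503) = 6.745 V.

V_out ≈ 6.74 V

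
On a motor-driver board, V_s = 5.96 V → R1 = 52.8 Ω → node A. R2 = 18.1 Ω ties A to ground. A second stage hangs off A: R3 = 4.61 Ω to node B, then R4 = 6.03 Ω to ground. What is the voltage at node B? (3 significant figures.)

The second stage (R3 + R4 = 10.64 Ω) loads node A in parallel with R2.
Effective lower resistance at A: R2 ‖ 10.64 = 6.701 Ω.
V_A = 5.96 × 6.701/(52.8 + 6.701) = 0.6712 V.
Stage 2 is unloaded, so V_B = V_A · R4/(R3+R4) = 0.6712 × 6.03/10.64 = 0.3804 V.

V_B ≈ 0.380 V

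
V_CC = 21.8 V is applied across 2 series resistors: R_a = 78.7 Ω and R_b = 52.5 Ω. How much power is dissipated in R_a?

P ≈ 2.17 W

Series current I = V_CC/ΣR = 21.8/131.2 = 0.1662 A.
P(R_a) = I²·R_a = (0.1662)² × 78.7 = 2.173 W.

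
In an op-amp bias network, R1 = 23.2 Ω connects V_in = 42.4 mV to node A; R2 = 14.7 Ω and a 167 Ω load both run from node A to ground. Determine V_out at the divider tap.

R2 ‖ R_L = (14.7 × 167)/(14.7 + 167) = 13.51 Ω.
Now apply the divider: V_out = 42.4 × 0.3680 = 15.60 mV.

V_out ≈ 15.6 mV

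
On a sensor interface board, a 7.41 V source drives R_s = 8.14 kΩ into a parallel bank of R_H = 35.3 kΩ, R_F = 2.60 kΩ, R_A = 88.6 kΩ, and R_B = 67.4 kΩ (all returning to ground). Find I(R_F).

I ≈ 0.623 mA

Combine the parallel branches: R_p = (1/35.3 + 1/2.60 + 1/88.6 + 1/67.4)⁻¹ = 2.278 kΩ.
V_A by voltage divider: V_A = 7.41 × 2.278/(8.14 + 2.278) = 1.620 V.
Branch current I = V_A/R_F = 1.620/2.60 = 0.6231 mA.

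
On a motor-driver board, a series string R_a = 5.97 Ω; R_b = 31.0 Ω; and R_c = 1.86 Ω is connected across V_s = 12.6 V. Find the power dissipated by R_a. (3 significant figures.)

P ≈ 0.629 W

Series current I = V_s/ΣR = 12.6/38.83 = 0.3245 A.
V(R_a) = I·R = 1.937 V; P = V·I = 1.937 × 0.3245 = 0.6286 W.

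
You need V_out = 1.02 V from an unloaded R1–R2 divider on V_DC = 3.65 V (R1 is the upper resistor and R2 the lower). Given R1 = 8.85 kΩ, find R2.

Required fraction k = V_out/V_DC = 0.2795.
R2 = R1 · 0.2795/(1 − 0.2795) = 3.432 kΩ.

R2 ≈ 3.43 kΩ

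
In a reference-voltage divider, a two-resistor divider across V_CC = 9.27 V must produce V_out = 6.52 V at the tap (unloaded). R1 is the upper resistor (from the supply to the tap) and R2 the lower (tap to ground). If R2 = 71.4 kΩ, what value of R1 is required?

R1 ≈ 30.1 kΩ

The divider ratio is R2/(R1+R2) = 6.52/9.27 = 0.7033.
R1 = R2·(1/k − 1) = 71.4 × 0.4218 = 30.12 kΩ.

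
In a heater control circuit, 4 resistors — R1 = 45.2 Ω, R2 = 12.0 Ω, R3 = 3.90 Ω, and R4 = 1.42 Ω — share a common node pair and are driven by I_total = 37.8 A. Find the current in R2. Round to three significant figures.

I ≈ 2.95 A

ΣG = 1/45.2 + 1/12.0 + 1/3.90 + 1/1.42 = 1.066.
Current divider: I(R2) = I_total · G_k/ΣG = 37.8 × (0.08333/1.066) = 37.8 × 0.07817 = 2.955 A.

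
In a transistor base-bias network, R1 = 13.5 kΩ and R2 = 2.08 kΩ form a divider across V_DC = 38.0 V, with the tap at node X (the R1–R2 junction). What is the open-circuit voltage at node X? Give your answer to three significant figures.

V_th ≈ 5.07 V

V_th is the unloaded tap voltage: V_DC · R2/(R1+R2) = 38.0 × 0.1335 = 5.073 V.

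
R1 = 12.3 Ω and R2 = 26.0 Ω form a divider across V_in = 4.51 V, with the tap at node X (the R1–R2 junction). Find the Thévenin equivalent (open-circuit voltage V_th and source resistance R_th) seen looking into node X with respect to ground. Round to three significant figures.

V_th ≈ 3.06 V, R_th ≈ 8.35 Ω

Open-circuit (no load on X): V_th = V_in · R2/(R1 + R2) = 4.51 × 26.0/(12.30 + 26.0) = 3.062 V.
Zeroing V_in shorts the top of R1 to ground, so R_th = R1 ‖ R2 = 8.350 Ω.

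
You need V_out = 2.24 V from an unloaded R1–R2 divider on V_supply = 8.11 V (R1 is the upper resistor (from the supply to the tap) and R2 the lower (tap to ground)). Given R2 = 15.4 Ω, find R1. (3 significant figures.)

V_out/V_supply = R2/(R1+R2) = 0.2762.
Rearranging, R1 = R2·(1−k)/k = 15.4 × 2.621 = 40.36 Ω.

R1 ≈ 40.4 Ω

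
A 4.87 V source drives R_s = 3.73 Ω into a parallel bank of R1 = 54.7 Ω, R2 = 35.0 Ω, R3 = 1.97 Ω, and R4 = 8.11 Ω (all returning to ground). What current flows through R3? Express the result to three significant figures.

I ≈ 0.701 A

Equivalent of the parallel group: R_p = 1.475 Ω.
Node voltage V_A = V_in · R_p/(R_s + R_p) = 4.87 × 0.2834 = 1.380 V.
I(R3) = V_A / R3 = 1.380/1.97 = 0.7007 A.
(Check via current divider: I_total = 0.9356 A; share G_k/ΣG = 0.7489 → same result.)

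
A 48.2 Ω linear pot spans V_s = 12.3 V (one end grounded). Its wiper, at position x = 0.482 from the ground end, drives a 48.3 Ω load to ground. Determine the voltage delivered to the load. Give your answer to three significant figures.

The pot divides into 24.97 Ω above the wiper and 23.23 Ω below.
Lower segment in parallel with the load: 23.23 ‖ 48.3 = 15.69 Ω.
Loaded-divider output: V_out = 12.3 × 0.3859 = 4.746 V.
(Unloaded: V_out = x·V_s = 5.93 V.)

V_out ≈ 4.75 V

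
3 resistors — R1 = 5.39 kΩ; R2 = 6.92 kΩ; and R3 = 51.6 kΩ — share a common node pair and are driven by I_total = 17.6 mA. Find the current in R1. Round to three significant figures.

I ≈ 9.35 mA

ΣG = 1/5.39 + 1/6.92 + 1/51.6 = 0.3494.
By the current-divider rule, I = I_total · G_k/ΣG = 17.6 × 0.5310 = 9.345 mA.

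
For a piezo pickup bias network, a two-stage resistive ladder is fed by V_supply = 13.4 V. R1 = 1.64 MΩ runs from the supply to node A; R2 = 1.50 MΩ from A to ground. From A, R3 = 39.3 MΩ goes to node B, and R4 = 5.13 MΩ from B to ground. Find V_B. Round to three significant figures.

V_B ≈ 0.726 V

The second stage (R3 + R4 = 44.43 MΩ) loads node A in parallel with R2.
Effective lower resistance at A: R2 ‖ 44.43 = 1.451 MΩ.
V_A = 13.4 × 1.451/(1.64 + 1.451) = 6.290 V.
V_B = V_A × 0.1155 = 0.7263 V.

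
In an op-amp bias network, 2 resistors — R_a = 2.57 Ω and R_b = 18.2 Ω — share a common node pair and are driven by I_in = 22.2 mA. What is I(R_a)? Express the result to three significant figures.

I ≈ 19.5 mA

Two-branch current divider: I_k = I_in · R_other/(R_1 + R_2).
So I = 22.2 × 18.2/20.77 = 19.45 mA.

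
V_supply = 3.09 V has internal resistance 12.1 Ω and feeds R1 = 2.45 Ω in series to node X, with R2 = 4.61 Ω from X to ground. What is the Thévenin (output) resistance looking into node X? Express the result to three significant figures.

R_th ≈ 3.50 Ω

R1' = 12.1 + 2.45 = 14.55 Ω (source resistance + R1).
Zeroing V_supply shorts the top of R1' to ground, so R_th = R1' ‖ R2 = 3.501 Ω.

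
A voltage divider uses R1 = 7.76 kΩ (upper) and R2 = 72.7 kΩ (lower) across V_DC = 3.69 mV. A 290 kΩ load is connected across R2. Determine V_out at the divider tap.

V_out ≈ 3.26 mV

R2 ‖ R_L = (72.7 × 290)/(72.7 + 290) = 58.13 kΩ.
Voltage divider with the loaded lower leg: V_out = 3.69 × 58.13/(7.76 + 58.13) = 3.69 × 0.8822 = 3.255 mV.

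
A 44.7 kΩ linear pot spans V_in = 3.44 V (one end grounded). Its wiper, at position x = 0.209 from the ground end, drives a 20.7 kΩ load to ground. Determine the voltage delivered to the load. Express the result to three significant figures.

V_out ≈ 0.530 V

Lower segment x·R_p = 9.342 kΩ; upper segment (1−x)·R_p = 35.36 kΩ.
R_L loads the lower segment: effective lower R = 6.437 kΩ.
Then V_out = V_in · 6.437/(35.36 + 6.437) = 0.5298 V.
(Unloaded: V_out = x·V_in = 0.719 V.)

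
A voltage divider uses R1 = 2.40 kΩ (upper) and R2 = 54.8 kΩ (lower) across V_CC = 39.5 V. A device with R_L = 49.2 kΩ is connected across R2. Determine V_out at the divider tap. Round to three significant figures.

V_out ≈ 36.2 V

The load sits in parallel with R2, giving an effective lower resistance R2' = R2·R_L/(R2+R_L) = 25.92 kΩ.
Then V_out = V_CC · R2'/(R1 + R2') = 39.5 × 25.92/28.32 = 36.15 V.
(Unloaded it would be 37.8 V; the load pulls it down.)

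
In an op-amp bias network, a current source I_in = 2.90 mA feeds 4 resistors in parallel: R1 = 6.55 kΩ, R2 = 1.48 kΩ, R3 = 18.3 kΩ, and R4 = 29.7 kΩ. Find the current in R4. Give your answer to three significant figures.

I ≈ 0.107 mA

ΣG = 1/6.55 + 1/1.48 + 1/18.3 + 1/29.7 = 0.9167.
R4 takes the fraction G_k/ΣG = 0.03367/0.9167 = 0.03673, so I = 2.90 × 0.03673 = 0.1065 mA.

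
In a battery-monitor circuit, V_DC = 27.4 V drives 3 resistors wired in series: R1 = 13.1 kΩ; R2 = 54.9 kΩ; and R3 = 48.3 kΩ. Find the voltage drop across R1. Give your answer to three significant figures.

V ≈ 3.09 V

Total series resistance ΣR = 13.1 + 54.9 + 48.3 = 116.3 kΩ.
Voltage divider: V = V_DC · (13.10 / 116.3) = 27.4 × 0.1126 = 3.086 V.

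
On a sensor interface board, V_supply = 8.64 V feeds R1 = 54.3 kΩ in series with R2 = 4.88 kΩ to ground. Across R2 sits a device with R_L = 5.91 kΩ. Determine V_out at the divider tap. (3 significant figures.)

The load sits in parallel with R2, giving an effective lower resistance R2' = R2·R_L/(R2+R_L) = 2.673 kΩ.
Now apply the divider: V_out = 8.64 × 0.04692 = 0.4054 V.
(Unloaded it would be 0.712 V; the load pulls it down.)

V_out ≈ 0.405 V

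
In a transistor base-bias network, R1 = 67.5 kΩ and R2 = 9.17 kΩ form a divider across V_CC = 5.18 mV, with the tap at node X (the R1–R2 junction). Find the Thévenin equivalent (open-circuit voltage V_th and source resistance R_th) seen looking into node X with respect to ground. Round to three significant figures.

V_th ≈ 0.620 mV, R_th ≈ 8.07 kΩ

With X open, the divider is unloaded: V_th = 5.18 × 9.17/76.67 = 0.6195 mV.
Looking into X with the source shorted: R_th = R1·R2/(R1+R2) = 67.50 × 9.17/76.67 = 8.073 kΩ.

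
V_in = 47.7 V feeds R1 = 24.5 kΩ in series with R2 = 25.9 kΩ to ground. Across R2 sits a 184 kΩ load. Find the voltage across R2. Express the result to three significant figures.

The load sits in parallel with R2, giving an effective lower resistance R2' = R2·R_L/(R2+R_L) = 22.70 kΩ.
Then V_out = V_in · R2'/(R1 + R2') = 47.7 × 22.70/47.20 = 22.94 V.
(Unloaded it would be 24.5 V; the load pulls it down.)

V_out ≈ 22.9 V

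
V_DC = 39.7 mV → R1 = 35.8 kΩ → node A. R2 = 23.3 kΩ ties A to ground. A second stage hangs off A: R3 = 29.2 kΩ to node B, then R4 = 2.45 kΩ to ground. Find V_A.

V_A ≈ 10.8 mV

Looking into the second stage from A: R3 + R4 = 31.65 kΩ appears in parallel with R2.
Effective lower resistance at A: R2 ‖ 31.65 = 13.42 kΩ.
V_A = 39.7 × 13.42/(35.8 + 13.42) = 10.82 mV.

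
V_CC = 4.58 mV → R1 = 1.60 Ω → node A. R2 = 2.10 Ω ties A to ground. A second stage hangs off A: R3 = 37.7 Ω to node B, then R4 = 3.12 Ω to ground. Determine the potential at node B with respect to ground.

V_B ≈ 0.194 mV

Looking into the second stage from A: R3 + R4 = 40.82 Ω appears in parallel with R2.
Effective lower resistance at A: R2 ‖ 40.82 = 1.997 Ω.
First divider: V_A = V_CC · 1.997/(1.60 + 1.997) = 2.543 mV.
V_B = V_A × 0.07643 = 0.1944 mV.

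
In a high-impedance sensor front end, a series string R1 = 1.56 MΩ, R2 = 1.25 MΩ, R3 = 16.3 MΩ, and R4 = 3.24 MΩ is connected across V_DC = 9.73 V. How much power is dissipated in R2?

P ≈ 0.237 µW

The common current is I = 9.73/22.35 = 0.4353 µA.
P = I²R = 0.1895 × 1.25 = 0.2369 µW.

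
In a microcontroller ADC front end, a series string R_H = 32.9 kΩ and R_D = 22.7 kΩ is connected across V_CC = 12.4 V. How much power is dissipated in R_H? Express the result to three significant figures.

P ≈ 1.64 mW

ΣR = 55.60 kΩ → I = 12.4/55.60 = 0.2230 mA.
P(R_H) = I²·R_H = (0.2230)² × 32.9 = 1.636 mW.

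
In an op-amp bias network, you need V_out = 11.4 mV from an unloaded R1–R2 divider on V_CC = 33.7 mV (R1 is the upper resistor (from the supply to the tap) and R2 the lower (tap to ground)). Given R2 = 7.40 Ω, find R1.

R1 ≈ 14.5 Ω

V_out/V_CC = R2/(R1+R2) = 0.3383.
So R1 = R2 · (V_CC/V_out − 1) = 7.40 × (33.7/11.4 − 1) = 7.40 × 1.956 = 14.48 Ω.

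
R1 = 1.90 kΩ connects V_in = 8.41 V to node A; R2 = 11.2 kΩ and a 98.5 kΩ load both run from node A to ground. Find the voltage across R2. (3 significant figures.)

The load sits in parallel with R2, giving an effective lower resistance R2' = R2·R_L/(R2+R_L) = 10.06 kΩ.
Voltage divider with the loaded lower leg: V_out = 8.41 × 10.06/(1.90 + 10.06) = 8.41 × 0.8411 = 7.074 V.

V_out ≈ 7.07 V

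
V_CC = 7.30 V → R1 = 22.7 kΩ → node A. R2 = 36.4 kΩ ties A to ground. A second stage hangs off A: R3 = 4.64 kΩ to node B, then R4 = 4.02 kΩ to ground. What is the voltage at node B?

The second stage (R3 + R4 = 8.660 kΩ) loads node A in parallel with R2.
Effective lower resistance at A: R2 ‖ 8.660 = 6.996 kΩ.
First divider: V_A = V_CC · 6.996/(22.7 + 6.996) = 1.720 V.
Then the unloaded second divider: V_B = V_A × R4/(R3+R4) = 1.720 × 0.4642 = 0.7983 V.

V_B ≈ 0.798 V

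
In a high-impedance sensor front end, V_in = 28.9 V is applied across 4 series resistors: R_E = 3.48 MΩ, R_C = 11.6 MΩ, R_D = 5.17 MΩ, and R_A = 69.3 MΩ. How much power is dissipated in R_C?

ΣR = 89.55 MΩ → I = 28.9/89.55 = 0.3227 µA.
V(R_C) = I·R = 3.744 V; P = V·I = 3.744 × 0.3227 = 1.208 µW.

P ≈ 1.21 µW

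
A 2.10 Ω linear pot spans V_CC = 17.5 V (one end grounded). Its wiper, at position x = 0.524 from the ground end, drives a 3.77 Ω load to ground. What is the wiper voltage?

V_out ≈ 8.05 V

Split the track: R_lower = x·R_p = 1.100 Ω, R_upper = (1−x)·R_p = 0.9996 Ω.
R_L loads the lower segment: effective lower R = 0.8518 Ω.
Then V_out = V_CC · 0.8518/(0.9996 + 0.8518) = 8.051 V.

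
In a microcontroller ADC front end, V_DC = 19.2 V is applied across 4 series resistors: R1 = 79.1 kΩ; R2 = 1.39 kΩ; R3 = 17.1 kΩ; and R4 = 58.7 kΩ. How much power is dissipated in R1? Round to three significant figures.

ΣR = 156.3 kΩ → I = 19.2/156.3 = 0.1228 mA.
P(R1) = I²·R1 = (0.1228)² × 79.1 = 1.194 mW.

P ≈ 1.19 mW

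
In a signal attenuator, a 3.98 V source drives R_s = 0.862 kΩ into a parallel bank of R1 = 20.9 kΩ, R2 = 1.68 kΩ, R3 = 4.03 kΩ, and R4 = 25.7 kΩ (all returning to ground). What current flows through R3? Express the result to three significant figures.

Combine the parallel branches: R_p = (1/20.9 + 1/1.68 + 1/4.03 + 1/25.7)⁻¹ = 1.075 kΩ.
Node voltage V_A = V_in · R_p/(R_s + R_p) = 3.98 × 0.5550 = 2.209 V.
Branch current I = V_A/R3 = 2.209/4.03 = 0.5481 mA.
(Equivalently: I_total = 2.055 mA, then current-divider fraction G_k/ΣG = 0.2668.)

I ≈ 0.548 mA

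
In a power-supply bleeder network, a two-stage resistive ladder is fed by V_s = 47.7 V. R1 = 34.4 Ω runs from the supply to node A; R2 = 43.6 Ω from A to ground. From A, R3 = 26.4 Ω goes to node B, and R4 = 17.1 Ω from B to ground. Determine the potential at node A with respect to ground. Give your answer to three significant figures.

V_A ≈ 18.5 V

Node A sees R2 in parallel with the series input of stage 2, R3 + R4 = 43.50 Ω.
Effective lower resistance at A: R2 ‖ 43.50 = 21.77 Ω.
So V_A = 47.7 × 0.3876 = 18.49 V.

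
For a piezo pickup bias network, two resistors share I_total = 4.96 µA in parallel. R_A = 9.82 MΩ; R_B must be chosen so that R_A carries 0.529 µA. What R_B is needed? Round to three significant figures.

In a two-way split, I_A/I_total = R_B/(R_A + R_B).
With f = 0.1067, R_B = R_A · f/(1−f) = 9.82 × 0.1194 = 1.172 MΩ.

R_B ≈ 1.17 MΩ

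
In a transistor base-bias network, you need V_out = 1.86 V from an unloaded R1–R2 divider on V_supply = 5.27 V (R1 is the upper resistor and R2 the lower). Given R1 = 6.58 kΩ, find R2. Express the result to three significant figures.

The divider ratio is R2/(R1+R2) = 1.86/5.27 = 0.3529.
Rearranging, R2 = R1·k/(1−k) = 6.58 × 0.5455 = 3.589 kΩ.

R2 ≈ 3.59 kΩ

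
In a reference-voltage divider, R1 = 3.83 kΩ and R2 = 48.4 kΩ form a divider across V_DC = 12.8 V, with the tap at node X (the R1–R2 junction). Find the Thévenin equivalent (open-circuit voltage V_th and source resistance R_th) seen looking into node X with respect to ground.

V_th ≈ 11.9 V, R_th ≈ 3.55 kΩ

Open-circuit (no load on X): V_th = V_DC · R2/(R1 + R2) = 12.8 × 48.4/(3.830 + 48.4) = 11.86 V.
Looking into X with the source shorted: R_th = R1·R2/(R1+R2) = 3.830 × 48.4/52.23 = 3.549 kΩ.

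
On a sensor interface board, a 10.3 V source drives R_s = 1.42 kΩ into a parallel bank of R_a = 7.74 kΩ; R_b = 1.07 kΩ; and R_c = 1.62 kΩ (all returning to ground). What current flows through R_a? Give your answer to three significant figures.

I ≈ 0.393 mA

Equivalent of the parallel group: R_p = 0.5949 kΩ.
V_A by voltage divider: V_A = 10.3 × 0.5949/(1.42 + 0.5949) = 3.041 V.
Branch current I = V_A/R_a = 3.041/7.74 = 0.3929 mA.
(Equivalently: I_total = 5.112 mA, then current-divider fraction G_k/ΣG = 0.07686.)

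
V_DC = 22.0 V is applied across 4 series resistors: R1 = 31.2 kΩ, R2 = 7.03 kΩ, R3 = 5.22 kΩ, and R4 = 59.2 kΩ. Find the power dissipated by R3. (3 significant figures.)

The common current is I = 22.0/102.7 = 0.2143 mA.
P(R3) = I²·R3 = (0.2143)² × 5.22 = 0.2398 mW.

P ≈ 0.240 mW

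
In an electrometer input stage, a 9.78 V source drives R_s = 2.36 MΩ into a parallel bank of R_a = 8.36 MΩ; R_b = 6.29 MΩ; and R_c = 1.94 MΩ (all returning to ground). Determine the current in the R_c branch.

I ≈ 1.75 µA

Combine the parallel branches: R_p = (1/8.36 + 1/6.29 + 1/1.94)⁻¹ = 1.259 MΩ.
Node voltage V_A = V_supply · R_p/(R_s + R_p) = 9.78 × 0.3479 = 3.403 V.
Branch current I = V_A/R_c = 3.403/1.94 = 1.754 µA.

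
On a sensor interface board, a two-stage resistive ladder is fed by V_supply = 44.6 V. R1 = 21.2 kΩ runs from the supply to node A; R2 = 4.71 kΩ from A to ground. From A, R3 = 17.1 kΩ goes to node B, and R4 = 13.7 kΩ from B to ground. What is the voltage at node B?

V_B ≈ 3.21 V

Node A sees R2 in parallel with the series input of stage 2, R3 + R4 = 30.80 kΩ.
R2 ‖ (R3+R4) = 4.085 kΩ.
V_A = 44.6 × 4.085/(21.2 + 4.085) = 7.206 V.
Then the unloaded second divider: V_B = V_A × R4/(R3+R4) = 7.206 × 0.4448 = 3.205 V.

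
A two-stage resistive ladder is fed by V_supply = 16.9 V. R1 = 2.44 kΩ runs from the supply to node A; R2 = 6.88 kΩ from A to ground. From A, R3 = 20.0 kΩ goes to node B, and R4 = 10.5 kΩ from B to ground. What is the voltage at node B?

V_B ≈ 4.06 V

Looking into the second stage from A: R3 + R4 = 30.50 kΩ appears in parallel with R2.
R2 ‖ (R3+R4) = 5.614 kΩ.
V_A = 16.9 × 5.614/(2.44 + 5.614) = 11.78 V.
Then the unloaded second divider: V_B = V_A × R4/(R3+R4) = 11.78 × 0.3443 = 4.055 V.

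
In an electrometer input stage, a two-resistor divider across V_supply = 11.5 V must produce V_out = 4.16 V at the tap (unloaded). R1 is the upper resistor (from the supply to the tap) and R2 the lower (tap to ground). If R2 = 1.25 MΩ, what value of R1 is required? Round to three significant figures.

Required fraction k = V_out/V_supply = 0.3617.
So R1 = R2 · (V_supply/V_out − 1) = 1.25 × (11.5/4.16 − 1) = 1.25 × 1.764 = 2.206 MΩ.

R1 ≈ 2.21 MΩ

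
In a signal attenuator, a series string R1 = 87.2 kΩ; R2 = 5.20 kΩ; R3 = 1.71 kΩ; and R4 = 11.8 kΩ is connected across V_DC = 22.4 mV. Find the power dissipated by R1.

The common current is I = 22.4/105.9 = 0.2115 µA.
P = I²R = 0.04473 × 87.2 = 3.901 nW.

P ≈ 3.90 nW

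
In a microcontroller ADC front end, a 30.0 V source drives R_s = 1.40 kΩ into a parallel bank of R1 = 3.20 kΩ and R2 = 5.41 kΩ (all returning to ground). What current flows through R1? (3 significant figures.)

I ≈ 5.53 mA

Equivalent of the parallel group: R_p = 2.011 kΩ.
V_A by voltage divider: V_A = 30.0 × 2.011/(1.40 + 2.011) = 17.69 V.
I(R1) = V_A / R1 = 17.69/3.20 = 5.527 mA.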